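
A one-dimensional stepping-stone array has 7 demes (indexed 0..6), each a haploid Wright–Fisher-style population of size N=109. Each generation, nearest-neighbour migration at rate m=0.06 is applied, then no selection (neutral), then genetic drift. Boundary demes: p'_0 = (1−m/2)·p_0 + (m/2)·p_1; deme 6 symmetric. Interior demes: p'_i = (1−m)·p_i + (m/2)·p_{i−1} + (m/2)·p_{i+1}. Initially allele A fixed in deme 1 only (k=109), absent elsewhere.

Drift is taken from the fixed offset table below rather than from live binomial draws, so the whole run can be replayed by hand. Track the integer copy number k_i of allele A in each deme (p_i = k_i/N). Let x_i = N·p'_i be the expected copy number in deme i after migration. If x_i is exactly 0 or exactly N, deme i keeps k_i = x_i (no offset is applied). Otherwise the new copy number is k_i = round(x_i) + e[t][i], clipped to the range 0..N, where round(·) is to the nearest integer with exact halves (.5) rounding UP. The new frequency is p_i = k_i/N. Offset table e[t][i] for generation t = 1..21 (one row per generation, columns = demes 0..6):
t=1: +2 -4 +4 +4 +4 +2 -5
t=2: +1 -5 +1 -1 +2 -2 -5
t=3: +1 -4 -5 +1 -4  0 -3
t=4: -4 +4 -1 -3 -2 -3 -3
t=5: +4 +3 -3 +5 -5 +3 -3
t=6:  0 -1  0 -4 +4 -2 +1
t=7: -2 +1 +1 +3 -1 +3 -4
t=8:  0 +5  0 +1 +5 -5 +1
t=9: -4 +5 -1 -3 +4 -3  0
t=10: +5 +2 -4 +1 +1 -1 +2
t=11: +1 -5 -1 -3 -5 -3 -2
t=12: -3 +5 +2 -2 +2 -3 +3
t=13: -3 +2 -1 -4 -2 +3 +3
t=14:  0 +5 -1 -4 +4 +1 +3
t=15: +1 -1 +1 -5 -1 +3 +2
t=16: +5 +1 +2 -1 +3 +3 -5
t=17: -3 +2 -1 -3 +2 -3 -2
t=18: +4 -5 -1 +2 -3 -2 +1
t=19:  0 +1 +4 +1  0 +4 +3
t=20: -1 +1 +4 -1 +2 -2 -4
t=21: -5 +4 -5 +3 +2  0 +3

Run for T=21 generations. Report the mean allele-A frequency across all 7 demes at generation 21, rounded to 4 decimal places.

0.1979

t=0: k=[0 109 0 0 0 0 0]
t=1: x=[3.2700 102.4600 3.2700 0.0000 0.0000 0.0000 0.0000] k=[5 98 7 0 0 0 0]
t=2: x=[7.7900 92.4800 9.5200 0.2100 0.0000 0.0000 0.0000] k=[9 87 11 0 0 0 0]
t=3: x=[11.3400 82.3800 12.9500 0.3300 0.0000 0.0000 0.0000] k=[12 78 8 1 0 0 0]
t=4: x=[13.9800 73.9200 9.8900 1.1800 0.0300 0.0000 0.0000] k=[10 78 9 0 0 0 0]
t=5: x=[12.0400 73.8900 10.8000 0.2700 0.0000 0.0000 0.0000] k=[16 77 8 5 0 0 0]
t=6: x=[17.8300 73.1000 9.9800 4.9400 0.1500 0.0000 0.0000] k=[18 72 10 1 4 0 0]
t=7: x=[19.6200 68.5200 11.5900 1.3600 3.7900 0.1200 0.0000] k=[18 70 13 4 3 3 0]
t=8: x=[19.5600 66.7300 14.4400 4.2400 3.0300 2.9100 0.0900] k=[20 72 14 5 8 0 1]
t=9: x=[21.5600 68.7000 15.4700 5.3600 7.6700 0.2700 0.9700] k=[18 74 14 2 12 0 1]
t=10: x=[19.6800 70.5200 15.4400 2.6600 11.3400 0.3900 0.9700] k=[25 73 11 4 12 0 3]
t=11: x=[26.4400 69.7000 12.6500 4.4500 11.4000 0.4500 2.9100] k=[27 65 12 1 6 0 1]
t=12: x=[28.1400 62.2700 13.2600 1.4800 5.6700 0.2100 0.9700] k=[25 67 15 0 8 0 4]
t=13: x=[26.2600 64.1800 16.1100 0.6900 7.5200 0.3600 3.8800] k=[23 66 15 0 6 3 7]
t=14: x=[24.2900 63.1800 16.0800 0.6300 5.7300 3.2100 6.8800] k=[24 68 15 0 10 4 10]
t=15: x=[25.3200 65.0900 16.1400 0.7500 9.5200 4.3600 9.8200] k=[26 64 17 0 9 7 12]
t=16: x=[27.1400 61.4500 17.9000 0.7800 8.6700 7.2100 11.8500] k=[32 62 20 0 12 10 7]
t=17: x=[32.9000 59.8400 20.6600 0.9600 11.5800 9.9700 7.0900] k=[30 62 20 0 14 7 5]
t=18: x=[30.9600 59.7800 20.6600 1.0200 13.3700 7.1500 5.0600] k=[35 55 20 3 10 5 6]
t=19: x=[35.6000 53.3500 20.5400 3.7200 9.6400 5.1800 5.9700] k=[36 54 25 5 10 9 9]
t=20: x=[36.5400 52.5900 25.2700 5.7500 9.8200 9.0300 9.0000] k=[36 54 29 5 12 7 5]
t=21: x=[36.5400 52.7100 29.0300 5.9300 11.6400 7.0900 5.0600] k=[32 57 24 9 14 7 8]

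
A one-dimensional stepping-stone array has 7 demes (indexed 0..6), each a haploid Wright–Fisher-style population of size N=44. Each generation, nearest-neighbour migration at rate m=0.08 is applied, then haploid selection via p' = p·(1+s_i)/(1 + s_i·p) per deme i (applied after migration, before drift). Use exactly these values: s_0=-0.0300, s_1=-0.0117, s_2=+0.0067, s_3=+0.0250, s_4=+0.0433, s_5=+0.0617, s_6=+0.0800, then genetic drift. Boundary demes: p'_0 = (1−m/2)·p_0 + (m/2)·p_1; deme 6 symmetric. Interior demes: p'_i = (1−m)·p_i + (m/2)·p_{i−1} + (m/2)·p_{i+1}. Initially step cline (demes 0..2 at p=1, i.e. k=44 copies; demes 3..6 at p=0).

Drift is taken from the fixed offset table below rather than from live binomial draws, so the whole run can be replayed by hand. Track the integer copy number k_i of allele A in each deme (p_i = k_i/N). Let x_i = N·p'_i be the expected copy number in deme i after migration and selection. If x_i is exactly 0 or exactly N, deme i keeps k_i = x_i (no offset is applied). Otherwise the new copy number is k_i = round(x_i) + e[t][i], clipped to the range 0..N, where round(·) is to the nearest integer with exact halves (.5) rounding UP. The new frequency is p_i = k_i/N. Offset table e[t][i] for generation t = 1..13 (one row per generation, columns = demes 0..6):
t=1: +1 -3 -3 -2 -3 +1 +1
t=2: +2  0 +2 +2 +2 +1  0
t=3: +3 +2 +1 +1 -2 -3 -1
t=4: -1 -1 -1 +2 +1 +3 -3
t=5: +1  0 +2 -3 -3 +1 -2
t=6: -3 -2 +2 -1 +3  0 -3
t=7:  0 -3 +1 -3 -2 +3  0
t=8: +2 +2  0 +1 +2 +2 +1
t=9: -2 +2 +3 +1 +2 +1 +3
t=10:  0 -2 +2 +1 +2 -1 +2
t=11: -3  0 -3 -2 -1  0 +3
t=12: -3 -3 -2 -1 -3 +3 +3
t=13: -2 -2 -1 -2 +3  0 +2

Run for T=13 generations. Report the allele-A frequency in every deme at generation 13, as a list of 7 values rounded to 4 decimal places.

t=0: k=[44 44 44 0 0 0 0]
t=1: x=[44.0000 44.0000 42.2512 1.8022 0.0000 0.0000 0.0000] k=[44 44 39 0 0 0 0]
t=2: x=[44.0000 43.7976 37.6762 1.5976 0.0000 0.0000 0.0000] k=[44 44 40 4 0 0 0]
t=3: x=[44.0000 43.8381 38.7509 5.3958 0.1669 0.0000 0.0000] k=[44 44 40 6 0 0 0]
t=4: x=[44.0000 43.8381 38.8305 7.2686 0.2503 0.0000 0.0000] k=[44 43 38 9 1 0 0]
t=5: x=[43.9588 42.8266 37.0790 10.0299 1.3337 0.0425 0.0000] k=[44 43 39 7 0 1 0]
t=6: x=[43.9588 42.8671 37.9151 8.1629 0.3338 0.9755 0.0432] k=[41 41 40 7 3 1 0]
t=7: x=[40.9137 40.9265 38.7509 8.3254 3.2037 1.1026 0.0432] k=[41 38 40 5 1 4 0]
t=8: x=[40.7905 38.1405 38.5520 6.3734 1.3337 3.9290 0.1727] k=[43 40 39 7 3 6 1]
t=9: x=[42.8463 40.0378 37.7957 8.2848 3.4110 5.9828 1.2932] k=[41 42 41 9 5 7 4]
t=10: x=[40.9548 41.8966 39.7855 10.3137 5.4388 7.1514 4.4165] k=[41 40 42 11 7 6 6]
t=11: x=[40.8727 40.0782 40.7004 12.2976 7.3766 6.3588 6.4101] k=[38 40 38 10 6 6 9]
t=12: x=[37.9222 39.7955 36.9994 11.1645 6.3880 6.4423 9.4380] k=[35 37 35 10 3 9 12]
t=13: x=[34.8614 36.7692 34.1312 10.9215 3.6597 9.3119 12.5591] k=[33 35 33 9 7 9 15]

[0.7500, 0.7955, 0.7500, 0.2045, 0.1591, 0.2045, 0.3409]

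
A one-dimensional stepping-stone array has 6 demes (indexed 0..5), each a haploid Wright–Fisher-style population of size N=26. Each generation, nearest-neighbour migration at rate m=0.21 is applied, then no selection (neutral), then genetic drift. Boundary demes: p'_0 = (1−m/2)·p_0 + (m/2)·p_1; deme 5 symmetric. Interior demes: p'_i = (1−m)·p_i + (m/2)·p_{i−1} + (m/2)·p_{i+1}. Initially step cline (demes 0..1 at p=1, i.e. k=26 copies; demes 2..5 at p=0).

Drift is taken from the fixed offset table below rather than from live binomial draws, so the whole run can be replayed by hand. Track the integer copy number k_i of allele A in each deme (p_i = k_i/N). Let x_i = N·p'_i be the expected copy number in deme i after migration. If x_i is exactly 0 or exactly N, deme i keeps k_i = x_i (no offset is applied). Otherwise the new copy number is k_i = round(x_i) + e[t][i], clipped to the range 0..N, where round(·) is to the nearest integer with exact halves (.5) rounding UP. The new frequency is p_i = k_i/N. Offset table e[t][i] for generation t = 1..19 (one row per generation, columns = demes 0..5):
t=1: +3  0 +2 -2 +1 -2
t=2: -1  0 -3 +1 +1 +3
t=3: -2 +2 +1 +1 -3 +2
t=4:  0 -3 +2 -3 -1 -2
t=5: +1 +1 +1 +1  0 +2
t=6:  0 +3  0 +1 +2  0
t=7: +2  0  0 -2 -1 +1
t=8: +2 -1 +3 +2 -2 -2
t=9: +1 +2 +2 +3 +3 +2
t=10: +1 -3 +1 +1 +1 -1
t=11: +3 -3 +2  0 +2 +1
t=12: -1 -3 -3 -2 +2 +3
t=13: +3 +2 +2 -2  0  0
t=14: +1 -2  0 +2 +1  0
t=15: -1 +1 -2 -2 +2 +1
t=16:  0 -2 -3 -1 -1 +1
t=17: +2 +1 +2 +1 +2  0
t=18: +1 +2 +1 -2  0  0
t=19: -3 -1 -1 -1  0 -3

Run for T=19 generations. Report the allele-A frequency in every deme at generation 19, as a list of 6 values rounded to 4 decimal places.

t=0: k=[26 26 0 0 0 0]
t=1: x=[26.0000 23.2700 2.7300 0.0000 0.0000 0.0000] k=[26 23 5 0 0 0]
t=2: x=[25.6850 21.4250 6.3650 0.5250 0.0000 0.0000] k=[25 21 3 2 0 0]
t=3: x=[24.5800 19.5300 4.7850 1.8950 0.2100 0.0000] k=[23 22 6 3 0 0]
t=4: x=[22.8950 20.4250 7.3650 3.0000 0.3150 0.0000] k=[23 17 9 0 0 0]
t=5: x=[22.3700 16.7900 8.8950 0.9450 0.0000 0.0000] k=[23 18 10 2 0 0]
t=6: x=[22.4750 17.6850 10.0000 2.6300 0.2100 0.0000] k=[22 21 10 4 2 0]
t=7: x=[21.8950 19.9500 10.5250 4.4200 2.0000 0.2100] k=[24 20 11 2 1 1]
t=8: x=[23.5800 19.4750 11.0000 2.8400 1.1050 1.0000] k=[26 18 14 5 0 0]
t=9: x=[25.1600 18.4200 13.4750 5.4200 0.5250 0.0000] k=[26 20 15 8 4 0]
t=10: x=[25.3700 20.1050 14.7900 8.3150 4.0000 0.4200] k=[26 17 16 9 5 0]
t=11: x=[25.0550 17.8400 15.3700 9.3150 4.8950 0.5250] k=[26 15 17 9 7 2]
t=12: x=[24.8450 16.3650 15.9500 9.6300 6.6850 2.5250] k=[24 13 13 8 9 6]
t=13: x=[22.8450 14.1550 12.4750 8.6300 8.5800 6.3150] k=[26 16 14 7 9 6]
t=14: x=[24.9500 16.8400 13.4750 7.9450 8.4750 6.3150] k=[26 15 13 10 9 6]
t=15: x=[24.8450 15.9450 12.8950 10.2100 8.7900 6.3150] k=[24 17 11 8 11 7]
t=16: x=[23.2650 17.1050 11.3150 8.6300 10.2650 7.4200] k=[23 15 8 8 9 8]
t=17: x=[22.1600 15.1050 8.7350 8.1050 8.7900 8.1050] k=[24 16 11 9 11 8]
t=18: x=[23.1600 16.3150 11.3150 9.4200 10.4750 8.3150] k=[24 18 12 7 10 8]
t=19: x=[23.3700 18.0000 12.1050 7.8400 9.4750 8.2100] k=[20 17 11 7 9 5]

[0.7692, 0.6538, 0.4231, 0.2692, 0.3462, 0.1923]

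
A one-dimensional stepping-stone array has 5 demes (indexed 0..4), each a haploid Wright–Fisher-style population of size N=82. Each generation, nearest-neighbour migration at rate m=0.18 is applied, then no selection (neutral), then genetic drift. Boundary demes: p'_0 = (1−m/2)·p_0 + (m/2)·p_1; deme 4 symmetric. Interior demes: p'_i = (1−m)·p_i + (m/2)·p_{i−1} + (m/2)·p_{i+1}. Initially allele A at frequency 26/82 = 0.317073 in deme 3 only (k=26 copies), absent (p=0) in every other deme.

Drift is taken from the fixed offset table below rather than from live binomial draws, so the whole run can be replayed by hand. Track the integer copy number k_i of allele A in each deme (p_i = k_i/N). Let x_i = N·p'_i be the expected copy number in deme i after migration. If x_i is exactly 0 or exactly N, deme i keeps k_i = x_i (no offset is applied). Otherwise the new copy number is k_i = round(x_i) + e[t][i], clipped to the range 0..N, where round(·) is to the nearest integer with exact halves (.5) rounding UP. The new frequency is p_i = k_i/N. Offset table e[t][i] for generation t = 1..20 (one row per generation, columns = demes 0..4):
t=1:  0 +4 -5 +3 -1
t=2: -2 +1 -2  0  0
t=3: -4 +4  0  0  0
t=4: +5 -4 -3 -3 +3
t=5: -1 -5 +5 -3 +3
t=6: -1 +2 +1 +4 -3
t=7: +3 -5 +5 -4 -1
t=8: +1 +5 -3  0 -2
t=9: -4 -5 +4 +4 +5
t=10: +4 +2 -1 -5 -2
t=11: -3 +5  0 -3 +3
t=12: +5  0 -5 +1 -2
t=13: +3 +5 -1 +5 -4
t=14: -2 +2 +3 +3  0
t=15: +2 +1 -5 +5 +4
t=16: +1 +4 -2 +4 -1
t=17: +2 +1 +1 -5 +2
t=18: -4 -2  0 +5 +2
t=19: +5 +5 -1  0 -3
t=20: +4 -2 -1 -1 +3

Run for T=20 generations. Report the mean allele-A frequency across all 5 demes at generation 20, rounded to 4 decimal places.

t=0: k=[0 0 0 26 0]
t=1: x=[0.0000 0.0000 2.3400 21.3200 2.3400] k=[0 0 0 24 1]
t=2: x=[0.0000 0.0000 2.1600 19.7700 3.0700] k=[0 0 0 20 3]
t=3: x=[0.0000 0.0000 1.8000 16.6700 4.5300] k=[0 0 2 17 5]
t=4: x=[0.0000 0.1800 3.1700 14.5700 6.0800] k=[0 0 0 12 9]
t=5: x=[0.0000 0.0000 1.0800 10.6500 9.2700] k=[0 0 6 8 12]
t=6: x=[0.0000 0.5400 5.6400 8.1800 11.6400] k=[0 3 7 12 9]
t=7: x=[0.2700 3.0900 7.0900 11.2800 9.2700] k=[3 0 12 7 8]
t=8: x=[2.7300 1.3500 10.4700 7.5400 7.9100] k=[4 6 7 8 6]
t=9: x=[4.1800 5.9100 7.0000 7.7300 6.1800] k=[0 1 11 12 11]
t=10: x=[0.0900 1.8100 10.1900 11.8200 11.0900] k=[4 4 9 7 9]
t=11: x=[4.0000 4.4500 8.3700 7.3600 8.8200] k=[1 9 8 4 12]
t=12: x=[1.7200 8.1900 7.7300 5.0800 11.2800] k=[7 8 3 6 9]
t=13: x=[7.0900 7.4600 3.7200 6.0000 8.7300] k=[10 12 3 11 5]
t=14: x=[10.1800 11.0100 4.5300 9.7400 5.5400] k=[8 13 8 13 6]
t=15: x=[8.4500 12.1000 8.9000 11.9200 6.6300] k=[10 13 4 17 11]
t=16: x=[10.2700 11.9200 5.9800 15.2900 11.5400] k=[11 16 4 19 11]
t=17: x=[11.4500 14.4700 6.4300 16.9300 11.7200] k=[13 15 7 12 14]
t=18: x=[13.1800 14.1000 8.1700 11.7300 13.8200] k=[9 12 8 17 16]
t=19: x=[9.2700 11.3700 9.1700 16.1000 16.0900] k=[14 16 8 16 13]
t=20: x=[14.1800 15.1000 9.4400 15.0100 13.2700] k=[18 13 8 14 16]

0.1683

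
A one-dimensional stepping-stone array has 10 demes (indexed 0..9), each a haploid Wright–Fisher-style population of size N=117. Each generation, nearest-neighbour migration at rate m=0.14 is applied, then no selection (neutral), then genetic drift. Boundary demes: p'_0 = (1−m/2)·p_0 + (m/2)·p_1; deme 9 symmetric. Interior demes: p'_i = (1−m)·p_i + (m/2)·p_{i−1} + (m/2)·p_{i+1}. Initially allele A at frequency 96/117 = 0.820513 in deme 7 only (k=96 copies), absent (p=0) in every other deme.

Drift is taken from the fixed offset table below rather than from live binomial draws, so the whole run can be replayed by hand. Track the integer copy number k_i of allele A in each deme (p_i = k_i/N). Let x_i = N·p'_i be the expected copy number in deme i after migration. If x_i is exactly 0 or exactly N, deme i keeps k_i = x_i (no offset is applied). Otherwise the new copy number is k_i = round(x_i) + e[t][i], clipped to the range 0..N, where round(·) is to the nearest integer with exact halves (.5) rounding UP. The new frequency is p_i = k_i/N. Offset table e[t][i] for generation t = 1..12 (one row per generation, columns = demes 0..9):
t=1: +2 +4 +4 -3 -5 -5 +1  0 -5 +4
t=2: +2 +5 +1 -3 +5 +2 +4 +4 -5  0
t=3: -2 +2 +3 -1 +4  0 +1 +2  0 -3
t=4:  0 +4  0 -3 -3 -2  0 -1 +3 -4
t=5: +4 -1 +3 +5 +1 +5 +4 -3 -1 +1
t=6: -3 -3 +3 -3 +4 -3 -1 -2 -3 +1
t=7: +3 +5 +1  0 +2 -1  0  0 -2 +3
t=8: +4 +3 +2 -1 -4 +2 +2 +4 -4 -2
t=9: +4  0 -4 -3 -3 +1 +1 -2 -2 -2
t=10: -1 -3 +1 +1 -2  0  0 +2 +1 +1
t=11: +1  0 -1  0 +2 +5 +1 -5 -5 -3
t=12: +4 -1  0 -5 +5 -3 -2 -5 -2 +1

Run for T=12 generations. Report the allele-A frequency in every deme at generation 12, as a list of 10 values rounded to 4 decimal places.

[0.1026, 0.0342, 0.0171, 0.0000, 0.0769, 0.1282, 0.2308, 0.2051, 0.0684, 0.0342]

t=0: k=[0 0 0 0 0 0 0 96 0 0]
t=1: x=[0.0000 0.0000 0.0000 0.0000 0.0000 0.0000 6.7200 82.5600 6.7200 0.0000] k=[0 0 0 0 0 0 8 83 2 0]
t=2: x=[0.0000 0.0000 0.0000 0.0000 0.0000 0.5600 12.6900 72.0800 7.5300 0.1400] k=[0 0 0 0 0 3 17 76 3 0]
t=3: x=[0.0000 0.0000 0.0000 0.0000 0.2100 3.7700 20.1500 66.7600 7.9000 0.2100] k=[0 0 0 0 4 4 21 69 8 0]
t=4: x=[0.0000 0.0000 0.0000 0.2800 3.7200 5.1900 23.1700 61.3700 11.7100 0.5600] k=[0 0 0 0 1 3 23 60 15 0]
t=5: x=[0.0000 0.0000 0.0000 0.0700 1.0700 4.2600 24.1900 54.2600 17.1000 1.0500] k=[0 0 0 5 2 9 28 51 16 2]
t=6: x=[0.0000 0.0000 0.3500 4.4400 2.7000 9.8400 28.2800 46.9400 17.4700 2.9800] k=[0 0 3 1 7 7 27 45 14 4]
t=7: x=[0.0000 0.2100 2.6500 1.5600 6.5800 8.4000 26.8600 41.5700 15.4700 4.7000] k=[0 5 4 2 9 7 27 42 13 8]
t=8: x=[0.3500 4.5800 3.9300 2.6300 8.3700 8.5400 26.6500 38.9200 14.6800 8.3500] k=[4 8 6 2 4 11 29 43 11 6]
t=9: x=[4.2800 7.5800 5.8600 2.4200 4.3500 11.7700 28.7200 39.7800 12.8900 6.3500] k=[8 8 2 0 1 13 30 38 11 4]
t=10: x=[8.0000 7.5800 2.2800 0.2100 1.7700 13.3500 29.3700 35.5500 12.4000 4.4900] k=[7 5 3 1 0 13 29 38 13 5]
t=11: x=[6.8600 5.0000 3.0000 1.0700 0.9800 13.2100 28.5100 35.6200 14.1900 5.5600] k=[8 5 2 1 3 18 30 31 9 3]
t=12: x=[7.7900 5.0000 2.1400 1.2100 3.9100 17.7900 29.2300 29.3900 10.1200 3.4200] k=[12 4 2 0 9 15 27 24 8 4]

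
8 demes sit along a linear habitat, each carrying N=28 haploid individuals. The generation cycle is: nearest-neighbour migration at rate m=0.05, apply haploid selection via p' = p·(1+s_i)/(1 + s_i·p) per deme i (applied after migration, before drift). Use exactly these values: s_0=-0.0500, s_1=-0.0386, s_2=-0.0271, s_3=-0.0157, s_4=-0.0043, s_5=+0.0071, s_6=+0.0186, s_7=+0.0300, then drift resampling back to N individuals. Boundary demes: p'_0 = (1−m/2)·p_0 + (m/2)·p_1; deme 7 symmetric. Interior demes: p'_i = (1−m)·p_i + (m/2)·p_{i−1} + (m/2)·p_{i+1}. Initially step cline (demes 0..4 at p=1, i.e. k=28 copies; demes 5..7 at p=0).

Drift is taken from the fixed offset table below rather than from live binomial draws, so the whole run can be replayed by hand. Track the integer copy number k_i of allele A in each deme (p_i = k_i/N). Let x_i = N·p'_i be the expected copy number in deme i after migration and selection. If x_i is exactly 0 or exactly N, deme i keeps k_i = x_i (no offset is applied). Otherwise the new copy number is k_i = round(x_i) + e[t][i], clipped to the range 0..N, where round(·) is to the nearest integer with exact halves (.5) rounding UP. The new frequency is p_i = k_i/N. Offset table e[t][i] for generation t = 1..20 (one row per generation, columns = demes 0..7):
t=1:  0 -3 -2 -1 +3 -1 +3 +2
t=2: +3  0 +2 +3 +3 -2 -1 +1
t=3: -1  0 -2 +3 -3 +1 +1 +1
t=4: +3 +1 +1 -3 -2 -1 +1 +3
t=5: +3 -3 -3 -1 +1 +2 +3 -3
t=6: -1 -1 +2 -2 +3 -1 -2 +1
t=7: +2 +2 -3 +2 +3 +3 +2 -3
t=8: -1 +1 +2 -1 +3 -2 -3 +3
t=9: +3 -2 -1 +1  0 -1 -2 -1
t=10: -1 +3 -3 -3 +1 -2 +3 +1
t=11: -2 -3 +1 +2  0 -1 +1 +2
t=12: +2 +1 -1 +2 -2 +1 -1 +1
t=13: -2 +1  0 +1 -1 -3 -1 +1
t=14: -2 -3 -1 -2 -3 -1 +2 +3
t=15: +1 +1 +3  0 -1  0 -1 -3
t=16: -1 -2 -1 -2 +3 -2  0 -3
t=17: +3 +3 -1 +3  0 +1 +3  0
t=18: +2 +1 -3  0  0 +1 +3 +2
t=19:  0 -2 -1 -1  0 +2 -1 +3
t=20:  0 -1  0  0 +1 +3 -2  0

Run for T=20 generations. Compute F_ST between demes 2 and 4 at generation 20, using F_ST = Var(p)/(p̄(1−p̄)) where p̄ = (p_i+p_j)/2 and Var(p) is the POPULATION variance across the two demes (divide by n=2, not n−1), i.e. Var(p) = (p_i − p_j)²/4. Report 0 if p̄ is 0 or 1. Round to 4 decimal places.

t=0: k=[28 28 28 28 28 0 0 0]
t=1: x=[28.0000 28.0000 28.0000 28.0000 27.2971 0.7048 0.0000 0.0000] k=[28 28 28 28 28 0 0 0]
t=2: x=[28.0000 28.0000 28.0000 28.0000 27.2971 0.7048 0.0000 0.0000] k=[28 28 28 28 28 0 0 0]
t=3: x=[28.0000 28.0000 28.0000 28.0000 27.2971 0.7048 0.0000 0.0000] k=[28 28 28 28 24 2 0 0]
t=4: x=[28.0000 28.0000 28.0000 27.8984 23.5338 2.5162 0.0509 0.0000] k=[28 28 28 25 22 2 1 0]
t=5: x=[28.0000 28.0000 27.9229 24.9573 21.5536 2.4910 1.0179 0.0257] k=[28 28 25 24 23 4 4 0]
t=6: x=[28.0000 27.9220 24.9767 23.9454 22.5311 4.5017 3.9623 0.1030] k=[28 27 27 22 26 4 2 1]
t=7: x=[27.9737 26.9873 26.8450 22.1521 25.3396 4.5268 2.0599 1.0546] k=[28 28 24 24 28 8 4 0]
t=8: x=[28.0000 27.8960 24.0069 24.0466 27.3975 8.4417 4.0636 0.1030] k=[28 28 26 23 28 6 1 3]
t=9: x=[28.0000 27.9480 25.9228 23.1367 27.3222 6.4601 1.1959 3.0289] k=[28 26 25 24 27 5 0 2]
t=10: x=[27.9474 25.9515 24.9256 24.0466 26.3684 5.4560 0.1782 2.0043] k=[27 28 22 21 27 3 3 3]
t=11: x=[26.9756 27.8180 21.9964 21.0930 26.2429 3.6223 3.0497 3.0801] k=[25 25 23 23 26 3 4 5]
t=12: x=[24.8598 24.8414 22.9371 23.0104 25.3396 3.6223 4.0636 5.0971] k=[27 26 22 25 23 5 3 6]
t=13: x=[26.9231 25.8481 22.0472 24.8308 22.5812 5.4309 3.1765 6.0643] k=[25 27 22 26 22 2 2 7]
t=14: x=[24.9119 26.7799 22.0980 25.7677 21.5787 2.5162 2.1615 7.0295] k=[23 24 21 24 19 2 4 10]
t=15: x=[22.8117 23.7603 21.0068 23.7432 18.6732 2.4910 4.1649 10.0395] k=[24 25 24 24 18 2 3 7]
t=16: x=[23.8468 24.8414 23.9304 23.7937 17.7220 2.4407 3.1258 7.0548] k=[23 23 23 22 21 0 3 4]
t=17: x=[22.7858 22.8363 22.8607 21.9251 20.4763 0.6042 2.9990 4.0769] k=[26 26 22 25 20 2 6 4]
t=18: x=[25.9026 25.8222 22.0472 24.7549 19.6498 2.5664 5.9357 4.1535] k=[28 27 19 25 20 4 9 6]
t=19: x=[27.9737 26.7799 19.1849 24.6790 19.6999 4.5519 8.9116 6.2168] k=[28 25 18 24 20 7 8 9]
t=20: x=[27.9211 24.7898 18.1503 23.6926 19.7499 7.3884 8.1057 9.1562] k=[28 24 18 24 21 10 6 9]

0.0136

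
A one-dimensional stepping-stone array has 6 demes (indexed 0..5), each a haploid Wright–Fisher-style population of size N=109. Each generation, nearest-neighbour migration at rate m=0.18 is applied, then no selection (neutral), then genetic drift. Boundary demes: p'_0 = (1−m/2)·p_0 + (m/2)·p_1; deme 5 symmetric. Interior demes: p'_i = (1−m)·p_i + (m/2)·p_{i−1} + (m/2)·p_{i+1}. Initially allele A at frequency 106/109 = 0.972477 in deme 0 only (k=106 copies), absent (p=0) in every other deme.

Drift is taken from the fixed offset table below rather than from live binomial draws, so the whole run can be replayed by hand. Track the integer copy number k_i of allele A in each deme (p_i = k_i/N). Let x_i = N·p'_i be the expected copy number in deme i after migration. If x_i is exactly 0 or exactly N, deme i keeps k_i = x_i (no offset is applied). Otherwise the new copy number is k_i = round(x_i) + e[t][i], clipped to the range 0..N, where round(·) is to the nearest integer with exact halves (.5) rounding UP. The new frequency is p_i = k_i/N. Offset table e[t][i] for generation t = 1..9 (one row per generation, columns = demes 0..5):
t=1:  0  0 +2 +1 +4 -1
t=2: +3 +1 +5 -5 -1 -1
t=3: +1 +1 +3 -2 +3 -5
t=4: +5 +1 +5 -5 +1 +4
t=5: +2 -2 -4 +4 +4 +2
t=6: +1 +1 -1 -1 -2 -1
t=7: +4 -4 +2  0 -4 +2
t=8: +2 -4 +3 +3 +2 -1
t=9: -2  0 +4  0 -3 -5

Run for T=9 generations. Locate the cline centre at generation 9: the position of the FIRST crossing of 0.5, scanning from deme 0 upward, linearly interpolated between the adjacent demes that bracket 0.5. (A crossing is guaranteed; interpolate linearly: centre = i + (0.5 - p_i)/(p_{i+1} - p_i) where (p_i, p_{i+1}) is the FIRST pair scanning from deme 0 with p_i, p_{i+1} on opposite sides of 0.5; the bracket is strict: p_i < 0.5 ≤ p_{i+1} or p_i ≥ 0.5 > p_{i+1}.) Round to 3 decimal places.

0.431

t=0: k=[106 0 0 0 0 0]
t=1: x=[96.4600 9.5400 0.0000 0.0000 0.0000 0.0000] k=[96 10 0 0 0 0]
t=2: x=[88.2600 16.8400 0.9000 0.0000 0.0000 0.0000] k=[91 18 6 0 0 0]
t=3: x=[84.4300 23.4900 6.5400 0.5400 0.0000 0.0000] k=[85 24 10 0 0 0]
t=4: x=[79.5100 28.2300 10.3600 0.9000 0.0000 0.0000] k=[85 29 15 0 0 0]
t=5: x=[79.9600 32.7800 14.9100 1.3500 0.0000 0.0000] k=[82 31 11 5 0 0]
t=6: x=[77.4100 33.7900 12.2600 5.0900 0.4500 0.0000] k=[78 35 11 4 0 0]
t=7: x=[74.1300 36.7100 12.5300 4.2700 0.3600 0.0000] k=[78 33 15 4 0 0]
t=8: x=[73.9500 35.4300 15.6300 4.6300 0.3600 0.0000] k=[76 31 19 8 2 0]
t=9: x=[71.9500 33.9700 19.0900 8.4500 2.3600 0.1800] k=[70 34 23 8 0 0]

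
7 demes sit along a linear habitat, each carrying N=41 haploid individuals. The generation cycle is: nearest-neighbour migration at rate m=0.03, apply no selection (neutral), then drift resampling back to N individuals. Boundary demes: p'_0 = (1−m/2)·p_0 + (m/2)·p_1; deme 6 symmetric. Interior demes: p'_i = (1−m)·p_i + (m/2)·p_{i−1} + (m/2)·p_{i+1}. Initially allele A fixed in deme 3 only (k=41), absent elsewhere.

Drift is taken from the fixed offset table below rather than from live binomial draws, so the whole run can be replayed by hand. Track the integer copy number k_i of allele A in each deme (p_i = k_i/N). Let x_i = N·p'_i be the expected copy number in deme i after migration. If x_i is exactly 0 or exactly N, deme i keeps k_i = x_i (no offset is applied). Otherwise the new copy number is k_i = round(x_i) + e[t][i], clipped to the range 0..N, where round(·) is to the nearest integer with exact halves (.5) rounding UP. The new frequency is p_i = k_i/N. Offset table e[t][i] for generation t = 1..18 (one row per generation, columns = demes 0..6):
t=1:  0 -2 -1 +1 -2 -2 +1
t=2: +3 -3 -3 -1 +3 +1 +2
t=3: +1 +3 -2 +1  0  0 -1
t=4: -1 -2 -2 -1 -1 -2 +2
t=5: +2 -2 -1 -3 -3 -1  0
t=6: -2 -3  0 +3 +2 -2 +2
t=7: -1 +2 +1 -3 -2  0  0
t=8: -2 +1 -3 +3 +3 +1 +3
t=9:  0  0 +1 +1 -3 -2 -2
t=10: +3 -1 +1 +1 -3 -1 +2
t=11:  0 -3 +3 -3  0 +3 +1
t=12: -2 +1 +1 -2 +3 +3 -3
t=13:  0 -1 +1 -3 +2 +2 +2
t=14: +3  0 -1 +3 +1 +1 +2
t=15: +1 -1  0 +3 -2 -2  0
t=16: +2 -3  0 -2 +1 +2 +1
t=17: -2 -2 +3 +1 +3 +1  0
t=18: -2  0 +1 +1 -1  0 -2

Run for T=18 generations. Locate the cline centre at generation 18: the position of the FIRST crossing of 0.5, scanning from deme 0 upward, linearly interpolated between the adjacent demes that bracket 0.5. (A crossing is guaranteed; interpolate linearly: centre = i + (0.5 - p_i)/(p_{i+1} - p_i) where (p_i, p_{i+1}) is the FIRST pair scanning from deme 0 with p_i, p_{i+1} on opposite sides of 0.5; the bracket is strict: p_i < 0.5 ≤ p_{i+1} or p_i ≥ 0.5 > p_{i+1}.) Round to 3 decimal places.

t=0: k=[0 0 0 41 0 0 0]
t=1: x=[0.0000 0.0000 0.6150 39.7700 0.6150 0.0000 0.0000] k=[0 0 0 41 0 0 0]
t=2: x=[0.0000 0.0000 0.6150 39.7700 0.6150 0.0000 0.0000] k=[0 0 0 39 4 0 0]
t=3: x=[0.0000 0.0000 0.5850 37.8900 4.4650 0.0600 0.0000] k=[0 0 0 39 4 0 0]
t=4: x=[0.0000 0.0000 0.5850 37.8900 4.4650 0.0600 0.0000] k=[0 0 0 37 3 0 0]
t=5: x=[0.0000 0.0000 0.5550 35.9350 3.4650 0.0450 0.0000] k=[0 0 0 33 0 0 0]
t=6: x=[0.0000 0.0000 0.4950 32.0100 0.4950 0.0000 0.0000] k=[0 0 0 35 2 0 0]
t=7: x=[0.0000 0.0000 0.5250 33.9800 2.4650 0.0300 0.0000] k=[0 0 2 31 0 0 0]
t=8: x=[0.0000 0.0300 2.4050 30.1000 0.4650 0.0000 0.0000] k=[0 1 0 33 3 0 0]
t=9: x=[0.0150 0.9700 0.5100 32.0550 3.4050 0.0450 0.0000] k=[0 1 2 33 0 0 0]
t=10: x=[0.0150 1.0000 2.4500 32.0400 0.4950 0.0000 0.0000] k=[3 0 3 33 0 0 0]
t=11: x=[2.9550 0.0900 3.4050 32.0550 0.4950 0.0000 0.0000] k=[3 0 6 29 0 0 0]
t=12: x=[2.9550 0.1350 6.2550 28.2200 0.4350 0.0000 0.0000] k=[1 1 7 26 3 0 0]
t=13: x=[1.0000 1.0900 7.1950 25.3700 3.3000 0.0450 0.0000] k=[1 0 8 22 5 2 0]
t=14: x=[0.9850 0.1350 8.0900 21.5350 5.2100 2.0150 0.0300] k=[4 0 7 25 6 3 2]
t=15: x=[3.9400 0.1650 7.1650 24.4450 6.2400 3.0300 2.0150] k=[5 0 7 27 4 1 2]
t=16: x=[4.9250 0.1800 7.1950 26.3550 4.3000 1.0600 1.9850] k=[7 0 7 24 5 3 3]
t=17: x=[6.8950 0.2100 7.1500 23.4600 5.2550 3.0300 3.0000] k=[5 0 10 24 8 4 3]
t=18: x=[4.9250 0.2250 10.0600 23.5500 8.1800 4.0450 3.0150] k=[3 0 11 25 7 4 1]

2.679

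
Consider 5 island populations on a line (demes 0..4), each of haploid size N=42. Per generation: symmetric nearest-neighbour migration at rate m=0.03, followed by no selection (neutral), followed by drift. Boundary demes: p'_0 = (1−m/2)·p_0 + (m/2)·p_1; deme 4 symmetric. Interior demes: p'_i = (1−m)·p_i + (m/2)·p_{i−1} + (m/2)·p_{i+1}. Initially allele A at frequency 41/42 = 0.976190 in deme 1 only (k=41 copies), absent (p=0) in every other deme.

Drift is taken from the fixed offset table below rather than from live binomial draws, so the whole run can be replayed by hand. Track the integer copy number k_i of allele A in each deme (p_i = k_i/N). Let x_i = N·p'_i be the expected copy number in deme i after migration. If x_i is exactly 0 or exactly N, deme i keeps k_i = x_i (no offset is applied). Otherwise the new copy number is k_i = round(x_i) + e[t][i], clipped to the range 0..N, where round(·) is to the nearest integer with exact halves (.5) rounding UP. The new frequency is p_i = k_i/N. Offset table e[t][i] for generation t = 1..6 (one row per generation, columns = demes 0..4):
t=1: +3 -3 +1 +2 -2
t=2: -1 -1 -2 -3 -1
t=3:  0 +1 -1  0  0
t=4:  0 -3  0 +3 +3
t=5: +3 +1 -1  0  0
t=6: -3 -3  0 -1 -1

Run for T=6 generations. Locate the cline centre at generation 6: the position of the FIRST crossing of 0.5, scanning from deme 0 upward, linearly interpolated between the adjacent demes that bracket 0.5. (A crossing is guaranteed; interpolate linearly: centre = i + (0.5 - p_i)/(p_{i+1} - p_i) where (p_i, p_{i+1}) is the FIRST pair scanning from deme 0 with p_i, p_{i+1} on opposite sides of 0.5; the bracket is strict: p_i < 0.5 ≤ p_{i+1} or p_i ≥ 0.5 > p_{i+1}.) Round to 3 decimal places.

t=0: k=[0 41 0 0 0]
t=1: x=[0.6150 39.7700 0.6150 0.0000 0.0000] k=[4 37 2 0 0]
t=2: x=[4.4950 35.9800 2.4950 0.0300 0.0000] k=[3 35 0 0 0]
t=3: x=[3.4800 33.9950 0.5250 0.0000 0.0000] k=[3 35 0 0 0]
t=4: x=[3.4800 33.9950 0.5250 0.0000 0.0000] k=[3 31 1 0 0]
t=5: x=[3.4200 30.1300 1.4350 0.0150 0.0000] k=[6 31 0 0 0]
t=6: x=[6.3750 30.1600 0.4650 0.0000 0.0000] k=[3 27 0 0 0]

0.750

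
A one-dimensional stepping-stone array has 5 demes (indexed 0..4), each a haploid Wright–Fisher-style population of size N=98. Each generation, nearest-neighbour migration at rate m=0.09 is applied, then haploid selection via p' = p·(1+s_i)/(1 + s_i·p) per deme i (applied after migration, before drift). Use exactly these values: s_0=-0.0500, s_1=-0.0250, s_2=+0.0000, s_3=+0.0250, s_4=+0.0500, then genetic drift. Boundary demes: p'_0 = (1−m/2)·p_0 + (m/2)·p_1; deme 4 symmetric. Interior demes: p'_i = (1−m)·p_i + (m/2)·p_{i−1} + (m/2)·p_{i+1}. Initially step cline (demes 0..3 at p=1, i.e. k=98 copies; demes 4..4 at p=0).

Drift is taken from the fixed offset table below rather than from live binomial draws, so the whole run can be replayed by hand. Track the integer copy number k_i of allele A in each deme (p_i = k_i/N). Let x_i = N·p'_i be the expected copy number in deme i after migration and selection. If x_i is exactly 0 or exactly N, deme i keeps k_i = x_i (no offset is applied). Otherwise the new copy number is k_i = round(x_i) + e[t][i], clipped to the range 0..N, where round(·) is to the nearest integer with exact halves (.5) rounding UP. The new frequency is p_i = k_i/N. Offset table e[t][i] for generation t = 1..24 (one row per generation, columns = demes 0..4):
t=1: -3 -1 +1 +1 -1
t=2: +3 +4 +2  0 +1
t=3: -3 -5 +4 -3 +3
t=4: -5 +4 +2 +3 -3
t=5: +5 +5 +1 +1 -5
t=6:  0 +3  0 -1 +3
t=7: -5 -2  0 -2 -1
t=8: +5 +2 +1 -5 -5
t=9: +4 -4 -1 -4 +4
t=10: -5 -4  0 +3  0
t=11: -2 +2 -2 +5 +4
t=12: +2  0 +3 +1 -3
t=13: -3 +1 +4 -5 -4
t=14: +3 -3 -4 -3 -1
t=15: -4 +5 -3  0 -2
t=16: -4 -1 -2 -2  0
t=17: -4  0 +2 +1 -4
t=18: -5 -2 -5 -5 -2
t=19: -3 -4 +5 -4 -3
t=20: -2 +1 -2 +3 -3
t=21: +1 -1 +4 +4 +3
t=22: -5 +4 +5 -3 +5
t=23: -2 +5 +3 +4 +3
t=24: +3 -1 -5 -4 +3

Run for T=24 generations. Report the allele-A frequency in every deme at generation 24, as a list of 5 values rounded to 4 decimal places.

[0.6837, 0.8878, 0.8673, 0.6633, 0.6327]

t=0: k=[98 98 98 98 0]
t=1: x=[98.0000 98.0000 98.0000 93.6928 4.6201] k=[98 98 98 95 4]
t=2: x=[98.0000 98.0000 97.8650 91.1980 8.4648] k=[98 98 98 91 9]
t=3: x=[98.0000 98.0000 97.6850 87.8518 13.2388] k=[98 98 98 85 16]
t=4: x=[98.0000 98.0000 97.4150 82.7998 19.8666] k=[98 98 98 86 17]
t=5: x=[98.0000 98.0000 97.4600 83.7385 20.8959] k=[98 98 98 85 16]
t=6: x=[98.0000 98.0000 97.4150 82.7998 19.8666] k=[98 98 97 82 23]
t=7: x=[98.0000 97.9538 96.3700 80.3797 26.5897] k=[98 96 96 78 26]
t=8: x=[97.9053 96.0420 95.1900 76.8820 29.3329] k=[98 98 96 72 24]
t=9: x=[98.0000 97.9077 95.0100 71.4012 27.1062] k=[98 94 94 67 31]
t=10: x=[97.8105 94.0860 92.7850 67.1196 33.6903] k=[93 90 93 70 34]
t=11: x=[92.6096 90.0878 91.8300 69.9124 36.7334] k=[91 92 90 75 41]
t=12: x=[90.7062 91.7178 89.4150 74.5878 43.7081] k=[93 92 92 76 41]
t=13: x=[92.7038 91.9018 91.2800 75.5749 43.7533] k=[90 93 95 71 40]
t=14: x=[89.7559 92.8325 93.8300 71.1688 42.5658] k=[93 90 90 68 42]
t=15: x=[92.6096 89.9499 89.0100 68.3333 44.3516] k=[89 95 86 68 42]
t=16: x=[88.8534 94.2344 85.5950 68.1550 44.3516] k=[85 93 84 66 44]
t=17: x=[84.7844 92.0961 83.5950 66.3514 46.1795] k=[81 92 86 67 42]
t=18: x=[80.7790 91.0738 85.4150 67.2534 44.3064] k=[76 89 80 62 42]
t=19: x=[75.7142 87.7806 79.5950 62.4711 44.0802] k=[73 84 85 58 41]
t=20: x=[72.5403 83.2353 83.7400 59.0311 42.9383] k=[71 84 82 62 40]
t=21: x=[70.5837 83.0063 81.1900 62.4711 42.1578] k=[72 82 85 66 45]
t=22: x=[71.4693 81.3378 84.0100 66.4406 47.1373] k=[66 85 89 63 52]
t=23: x=[65.7551 84.0244 87.6500 64.2237 53.6820] k=[64 89 91 68 57]
t=24: x=[63.9951 87.7346 89.8750 69.0462 58.6493] k=[67 87 85 65 62]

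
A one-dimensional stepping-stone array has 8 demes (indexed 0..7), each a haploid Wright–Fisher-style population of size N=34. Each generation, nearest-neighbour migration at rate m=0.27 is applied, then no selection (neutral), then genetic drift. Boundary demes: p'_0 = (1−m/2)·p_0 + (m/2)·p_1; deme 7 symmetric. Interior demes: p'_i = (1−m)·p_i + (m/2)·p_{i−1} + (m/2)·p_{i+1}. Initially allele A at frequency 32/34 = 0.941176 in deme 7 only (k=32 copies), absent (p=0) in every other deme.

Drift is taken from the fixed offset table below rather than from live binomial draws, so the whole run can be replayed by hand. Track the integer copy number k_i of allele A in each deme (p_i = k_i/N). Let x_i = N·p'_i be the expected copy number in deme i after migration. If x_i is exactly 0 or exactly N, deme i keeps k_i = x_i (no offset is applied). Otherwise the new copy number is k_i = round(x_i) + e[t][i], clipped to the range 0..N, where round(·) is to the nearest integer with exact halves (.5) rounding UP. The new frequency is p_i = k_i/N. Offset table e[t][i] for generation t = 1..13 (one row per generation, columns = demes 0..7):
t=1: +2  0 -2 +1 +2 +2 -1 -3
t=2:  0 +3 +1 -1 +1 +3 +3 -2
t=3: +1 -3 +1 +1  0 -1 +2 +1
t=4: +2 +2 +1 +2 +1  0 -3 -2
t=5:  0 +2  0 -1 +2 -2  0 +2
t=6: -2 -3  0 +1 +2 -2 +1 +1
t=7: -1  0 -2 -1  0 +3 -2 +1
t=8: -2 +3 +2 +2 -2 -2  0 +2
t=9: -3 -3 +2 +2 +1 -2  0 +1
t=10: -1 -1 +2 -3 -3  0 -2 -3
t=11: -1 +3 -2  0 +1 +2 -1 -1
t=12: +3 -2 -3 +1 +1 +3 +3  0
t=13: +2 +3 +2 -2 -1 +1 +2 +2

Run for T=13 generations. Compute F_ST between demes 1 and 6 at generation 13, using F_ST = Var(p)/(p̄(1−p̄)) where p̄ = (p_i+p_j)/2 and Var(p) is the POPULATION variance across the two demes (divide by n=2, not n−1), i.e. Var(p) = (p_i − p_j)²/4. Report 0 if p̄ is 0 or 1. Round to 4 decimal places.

t=0: k=[0 0 0 0 0 0 0 32]
t=1: x=[0.0000 0.0000 0.0000 0.0000 0.0000 0.0000 4.3200 27.6800] k=[0 0 0 0 0 0 3 25]
t=2: x=[0.0000 0.0000 0.0000 0.0000 0.0000 0.4050 5.5650 22.0300] k=[0 0 0 0 0 3 9 20]
t=3: x=[0.0000 0.0000 0.0000 0.0000 0.4050 3.4050 9.6750 18.5150] k=[0 0 0 0 0 2 12 20]
t=4: x=[0.0000 0.0000 0.0000 0.0000 0.2700 3.0800 11.7300 18.9200] k=[0 0 0 0 1 3 9 17]
t=5: x=[0.0000 0.0000 0.0000 0.1350 1.1350 3.5400 9.2700 15.9200] k=[0 0 0 0 3 2 9 18]
t=6: x=[0.0000 0.0000 0.0000 0.4050 2.4600 3.0800 9.2700 16.7850] k=[0 0 0 1 4 1 10 18]
t=7: x=[0.0000 0.0000 0.1350 1.2700 3.1900 2.6200 9.8650 16.9200] k=[0 0 0 0 3 6 8 18]
t=8: x=[0.0000 0.0000 0.0000 0.4050 3.0000 5.8650 9.0800 16.6500] k=[0 0 0 2 1 4 9 19]
t=9: x=[0.0000 0.0000 0.2700 1.5950 1.5400 4.2700 9.6750 17.6500] k=[0 0 2 4 3 2 10 19]
t=10: x=[0.0000 0.2700 2.0000 3.5950 3.0000 3.2150 10.1350 17.7850] k=[0 0 4 1 0 3 8 15]
t=11: x=[0.0000 0.5400 3.0550 1.2700 0.5400 3.2700 8.2700 14.0550] k=[0 4 1 1 2 5 7 13]
t=12: x=[0.5400 3.0550 1.4050 1.1350 2.2700 4.8650 7.5400 12.1900] k=[4 1 0 2 3 8 11 12]
t=13: x=[3.5950 1.2700 0.4050 1.8650 3.5400 7.7300 10.7300 11.8650] k=[6 4 2 0 3 9 13 14]

0.0934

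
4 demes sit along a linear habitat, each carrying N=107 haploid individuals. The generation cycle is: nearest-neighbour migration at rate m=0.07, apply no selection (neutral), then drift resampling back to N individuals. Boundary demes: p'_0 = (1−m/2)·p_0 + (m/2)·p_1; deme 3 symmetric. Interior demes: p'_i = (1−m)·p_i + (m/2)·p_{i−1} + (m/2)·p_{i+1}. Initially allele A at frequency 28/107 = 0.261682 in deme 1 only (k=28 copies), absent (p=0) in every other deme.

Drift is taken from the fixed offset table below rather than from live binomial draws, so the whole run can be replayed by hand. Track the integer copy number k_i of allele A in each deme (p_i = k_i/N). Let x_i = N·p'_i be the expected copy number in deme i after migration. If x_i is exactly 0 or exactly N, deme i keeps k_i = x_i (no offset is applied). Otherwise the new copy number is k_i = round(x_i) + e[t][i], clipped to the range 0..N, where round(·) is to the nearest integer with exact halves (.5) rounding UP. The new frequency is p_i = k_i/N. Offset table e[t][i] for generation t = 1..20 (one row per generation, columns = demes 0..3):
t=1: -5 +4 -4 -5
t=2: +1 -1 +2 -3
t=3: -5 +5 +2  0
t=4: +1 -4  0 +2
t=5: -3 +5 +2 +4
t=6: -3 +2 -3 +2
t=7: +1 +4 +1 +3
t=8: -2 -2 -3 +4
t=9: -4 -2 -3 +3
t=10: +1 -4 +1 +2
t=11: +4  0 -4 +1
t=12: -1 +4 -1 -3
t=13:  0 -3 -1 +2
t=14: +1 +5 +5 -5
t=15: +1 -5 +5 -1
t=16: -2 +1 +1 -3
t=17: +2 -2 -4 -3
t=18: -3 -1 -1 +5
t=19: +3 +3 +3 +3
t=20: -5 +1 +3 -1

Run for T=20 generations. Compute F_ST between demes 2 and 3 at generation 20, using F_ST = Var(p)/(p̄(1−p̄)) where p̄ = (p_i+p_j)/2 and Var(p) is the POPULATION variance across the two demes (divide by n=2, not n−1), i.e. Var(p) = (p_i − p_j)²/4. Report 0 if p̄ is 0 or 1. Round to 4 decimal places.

0.0029

t=0: k=[0 28 0 0]
t=1: x=[0.9800 26.0400 0.9800 0.0000] k=[0 30 0 0]
t=2: x=[1.0500 27.9000 1.0500 0.0000] k=[2 27 3 0]
t=3: x=[2.8750 25.2850 3.7350 0.1050] k=[0 30 6 0]
t=4: x=[1.0500 28.1100 6.6300 0.2100] k=[2 24 7 2]
t=5: x=[2.7700 22.6350 7.4200 2.1750] k=[0 28 9 6]
t=6: x=[0.9800 26.3550 9.5600 6.1050] k=[0 28 7 8]
t=7: x=[0.9800 26.2850 7.7700 7.9650] k=[2 30 9 11]
t=8: x=[2.9800 28.2850 9.8050 10.9300] k=[1 26 7 15]
t=9: x=[1.8750 24.4600 7.9450 14.7200] k=[0 22 5 18]
t=10: x=[0.7700 20.6350 6.0500 17.5450] k=[2 17 7 20]
t=11: x=[2.5250 16.1250 7.8050 19.5450] k=[7 16 4 21]
t=12: x=[7.3150 15.2650 5.0150 20.4050] k=[6 19 4 17]
t=13: x=[6.4550 18.0200 4.9800 16.5450] k=[6 15 4 19]
t=14: x=[6.3150 14.3000 4.9100 18.4750] k=[7 19 10 13]
t=15: x=[7.4200 18.2650 10.4200 12.8950] k=[8 13 15 12]
t=16: x=[8.1750 12.8950 14.8250 12.1050] k=[6 14 16 9]
t=17: x=[6.2800 13.7900 15.6850 9.2450] k=[8 12 12 6]
t=18: x=[8.1400 11.8600 11.7900 6.2100] k=[5 11 11 11]
t=19: x=[5.2100 10.7900 11.0000 11.0000] k=[8 14 14 14]
t=20: x=[8.2100 13.7900 14.0000 14.0000] k=[3 15 17 13]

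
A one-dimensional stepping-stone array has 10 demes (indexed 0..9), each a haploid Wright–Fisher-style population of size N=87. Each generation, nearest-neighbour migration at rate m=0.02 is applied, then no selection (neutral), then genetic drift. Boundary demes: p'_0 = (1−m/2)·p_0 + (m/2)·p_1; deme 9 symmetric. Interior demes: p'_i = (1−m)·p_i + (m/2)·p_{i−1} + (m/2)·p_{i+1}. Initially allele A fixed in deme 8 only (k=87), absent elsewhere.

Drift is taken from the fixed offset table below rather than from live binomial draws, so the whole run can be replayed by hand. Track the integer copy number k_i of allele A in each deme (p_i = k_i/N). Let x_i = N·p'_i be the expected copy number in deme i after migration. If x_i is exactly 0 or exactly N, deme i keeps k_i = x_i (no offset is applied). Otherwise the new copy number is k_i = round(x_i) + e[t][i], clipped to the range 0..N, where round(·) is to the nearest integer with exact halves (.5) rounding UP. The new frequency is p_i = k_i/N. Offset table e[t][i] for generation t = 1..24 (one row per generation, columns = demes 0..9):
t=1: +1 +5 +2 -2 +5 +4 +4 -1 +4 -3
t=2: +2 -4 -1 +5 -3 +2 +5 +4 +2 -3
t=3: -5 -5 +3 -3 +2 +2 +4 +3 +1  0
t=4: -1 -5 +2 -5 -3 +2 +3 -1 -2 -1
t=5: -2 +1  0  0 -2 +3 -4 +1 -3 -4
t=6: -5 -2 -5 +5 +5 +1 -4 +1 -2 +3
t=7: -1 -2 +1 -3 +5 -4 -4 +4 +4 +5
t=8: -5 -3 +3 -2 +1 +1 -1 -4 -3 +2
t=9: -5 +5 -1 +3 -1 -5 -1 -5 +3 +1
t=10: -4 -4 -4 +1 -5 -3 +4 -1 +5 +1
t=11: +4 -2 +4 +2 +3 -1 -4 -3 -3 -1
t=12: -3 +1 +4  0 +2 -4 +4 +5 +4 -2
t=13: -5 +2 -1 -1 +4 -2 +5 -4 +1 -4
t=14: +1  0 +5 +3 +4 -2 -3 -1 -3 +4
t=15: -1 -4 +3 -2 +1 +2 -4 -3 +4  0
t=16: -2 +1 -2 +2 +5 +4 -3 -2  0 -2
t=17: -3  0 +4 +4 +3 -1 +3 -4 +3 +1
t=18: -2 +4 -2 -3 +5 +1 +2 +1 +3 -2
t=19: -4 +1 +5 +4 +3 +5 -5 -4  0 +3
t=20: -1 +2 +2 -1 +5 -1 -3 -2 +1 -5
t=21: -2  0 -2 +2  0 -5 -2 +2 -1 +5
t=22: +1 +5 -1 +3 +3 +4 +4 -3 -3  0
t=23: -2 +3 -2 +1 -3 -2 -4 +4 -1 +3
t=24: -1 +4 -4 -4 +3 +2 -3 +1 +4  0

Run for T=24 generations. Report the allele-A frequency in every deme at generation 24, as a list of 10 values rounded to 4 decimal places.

[0.0000, 0.2299, 0.1494, 0.1609, 0.4598, 0.1034, 0.0000, 0.1034, 0.8506, 0.3333]

t=0: k=[0 0 0 0 0 0 0 0 87 0]
t=1: x=[0.0000 0.0000 0.0000 0.0000 0.0000 0.0000 0.0000 0.8700 85.2600 0.8700] k=[0 0 0 0 0 0 0 0 87 0]
t=2: x=[0.0000 0.0000 0.0000 0.0000 0.0000 0.0000 0.0000 0.8700 85.2600 0.8700] k=[0 0 0 0 0 0 0 5 87 0]
t=3: x=[0.0000 0.0000 0.0000 0.0000 0.0000 0.0000 0.0500 5.7700 85.3100 0.8700] k=[0 0 0 0 0 0 4 9 86 1]
t=4: x=[0.0000 0.0000 0.0000 0.0000 0.0000 0.0400 4.0100 9.7200 84.3800 1.8500] k=[0 0 0 0 0 2 7 9 82 1]
t=5: x=[0.0000 0.0000 0.0000 0.0000 0.0200 2.0300 6.9700 9.7100 80.4600 1.8100] k=[0 0 0 0 0 5 3 11 77 0]
t=6: x=[0.0000 0.0000 0.0000 0.0000 0.0500 4.9300 3.1000 11.5800 75.5700 0.7700] k=[0 0 0 0 5 6 0 13 74 4]
t=7: x=[0.0000 0.0000 0.0000 0.0500 4.9600 5.9300 0.1900 13.4800 72.6900 4.7000] k=[0 0 0 0 10 2 0 17 77 10]
t=8: x=[0.0000 0.0000 0.0000 0.1000 9.8200 2.0600 0.1900 17.4300 75.7300 10.6700] k=[0 0 0 0 11 3 0 13 73 13]
t=9: x=[0.0000 0.0000 0.0000 0.1100 10.8100 3.0500 0.1600 13.4700 71.8000 13.6000] k=[0 0 0 3 10 0 0 8 75 15]
t=10: x=[0.0000 0.0000 0.0300 3.0400 9.8300 0.1000 0.0800 8.5900 73.7300 15.6000] k=[0 0 0 4 5 0 4 8 79 17]
t=11: x=[0.0000 0.0000 0.0400 3.9700 4.9400 0.0900 4.0000 8.6700 77.6700 17.6200] k=[0 0 4 6 8 0 0 6 75 17]
t=12: x=[0.0000 0.0400 3.9800 6.0000 7.9000 0.0800 0.0600 6.6300 73.7300 17.5800] k=[0 1 8 6 10 0 4 12 78 16]
t=13: x=[0.0100 1.0600 7.9100 6.0600 9.8600 0.1400 4.0400 12.5800 76.7200 16.6200] k=[0 3 7 5 14 0 9 9 78 13]
t=14: x=[0.0300 3.0100 6.9400 5.1100 13.7700 0.2300 8.9100 9.6900 76.6600 13.6500] k=[1 3 12 8 18 0 6 9 74 18]
t=15: x=[1.0200 3.0700 11.8700 8.1400 17.7200 0.2400 5.9700 9.6200 72.7900 18.5600] k=[0 0 15 6 19 2 2 7 77 19]
t=16: x=[0.0000 0.1500 14.7600 6.2200 18.7000 2.1700 2.0500 7.6500 75.7200 19.5800] k=[0 1 13 8 24 6 0 6 76 18]
t=17: x=[0.0100 1.1100 12.8300 8.2100 23.6600 6.1200 0.1200 6.6400 74.7200 18.5800] k=[0 1 17 12 27 5 3 3 78 20]
t=18: x=[0.0100 1.1500 16.7900 12.2000 26.6300 5.2000 3.0200 3.7500 76.6700 20.5800] k=[0 5 15 9 32 6 5 5 80 19]
t=19: x=[0.0500 5.0500 14.8400 9.2900 31.5100 6.2500 5.0100 5.7500 78.6400 19.6100] k=[0 6 20 13 35 11 0 2 79 23]
t=20: x=[0.0600 6.0800 19.7900 13.2900 34.5400 11.1300 0.1300 2.7500 77.6700 23.5600] k=[0 8 22 12 40 10 0 1 79 19]
t=21: x=[0.0800 8.0600 21.7600 12.3800 39.4200 10.2000 0.1100 1.7700 77.6200 19.6000] k=[0 8 20 14 39 5 0 4 77 25]
t=22: x=[0.0800 8.0400 19.8200 14.3100 38.4100 5.2900 0.0900 4.6900 75.7500 25.5200] k=[1 13 19 17 41 9 4 2 73 26]
t=23: x=[1.1200 12.9400 18.9200 17.2600 40.4400 9.2700 4.0300 2.7300 71.8200 26.4700] k=[0 16 17 18 37 7 0 7 71 29]
t=24: x=[0.1600 15.8500 17.0000 18.1800 36.5100 7.2300 0.1400 7.5700 69.9400 29.4200] k=[0 20 13 14 40 9 0 9 74 29]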